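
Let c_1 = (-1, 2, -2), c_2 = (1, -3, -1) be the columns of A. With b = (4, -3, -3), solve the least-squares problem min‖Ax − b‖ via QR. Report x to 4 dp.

x = (0.4865, 1.6757)

c_1 = (-1, 2, -2); ‖c_1‖ = 3.0000, so e_1 = (-0.3333, 0.6667, -0.6667).
e_1·c_2 = (-0.3333)·1 + 0.6667·(-3) + (-0.6667)·(-1) = -1.6667.
u_2 = c_2 + 1.6667·e_1 = (0.4444, -1.8889, -2.1111).
‖u_2‖ = 2.8674, so e_2 = (0.1550, -0.6587, -0.7362).
Qᵀb = (-1.3333, 4.8049).
Back-substitute: x_2 = 4.8049/2.8674 = 1.6757.
x_1 = (-1.3333 + 1.6667·1.6757)/3.0000 = 0.4865.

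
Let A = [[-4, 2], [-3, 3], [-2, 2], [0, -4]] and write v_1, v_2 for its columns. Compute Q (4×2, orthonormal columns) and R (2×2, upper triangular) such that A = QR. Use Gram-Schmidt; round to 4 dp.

Q = [[-0.7428, -0.2125], [-0.5571, 0.1962], [-0.3714, 0.1308], [0.0000, -0.9483]], R = [[5.3852, -3.8996], [0.0000, 4.2182]]

v_1 = (-4, -3, -2, 0); ‖v_1‖ = 5.3852, so q_1 = (-0.7428, -0.5571, -0.3714, 0.0000).
q_1·v_2 = (-0.7428)·2 + (-0.5571)·3 + (-0.3714)·2 + 0.0000·(-4) = -3.8996.
u_2 = v_2 + 3.8996·q_1 = (-0.8966, 0.8276, 0.5517, -4.0000).
‖u_2‖ = 4.2182, so q_2 = (-0.2125, 0.1962, 0.1308, -0.9483).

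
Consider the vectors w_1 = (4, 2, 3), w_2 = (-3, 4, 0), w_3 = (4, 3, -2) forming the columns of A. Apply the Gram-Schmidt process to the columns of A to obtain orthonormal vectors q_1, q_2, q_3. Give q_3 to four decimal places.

w_1 = (4, 2, 3); ‖w_1‖ = 5.3852, so q_1 = (0.7428, 0.3714, 0.5571).
q_1·w_2 = 0.7428·(-3) + 0.3714·4 + 0.5571·0 = -0.7428.
u_2 = w_2 + 0.7428·q_1 = (-2.4483, 4.2759, 0.4138).
‖u_2‖ = 4.9445, so q_2 = (-0.4951, 0.8648, 0.0837).
q_1·w_3 = 0.7428·4 + 0.3714·3 + 0.5571·(-2) = 2.9711; q_2·w_3 = (-0.4951)·4 + 0.8648·3 + 0.0837·(-2) = 0.4463.
u_3 = w_3 − 2.9711·q_1 − 0.4463·q_2 = (2.0141, 1.5106, -3.6925).
‖u_3‖ = 4.4691, so q_3 = (0.4507, 0.3380, -0.8262).

q_3 = (0.4507, 0.3380, -0.8262)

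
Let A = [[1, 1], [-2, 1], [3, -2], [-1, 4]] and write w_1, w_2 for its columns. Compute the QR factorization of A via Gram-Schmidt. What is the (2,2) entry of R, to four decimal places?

r_{22} = 3.7327

q_1 = w_1/‖w_1‖ = (1, -2, 3, -1)/3.8730 = (0.2582, -0.5164, 0.7746, -0.2582).
r_{12} = q_1·w_2 = -2.8402.
u_2 = w_2 + 2.8402·q_1 = (1.7333, -0.4667, 0.2000, 3.2667).
r_{22} = ‖u_2‖ = 3.7327.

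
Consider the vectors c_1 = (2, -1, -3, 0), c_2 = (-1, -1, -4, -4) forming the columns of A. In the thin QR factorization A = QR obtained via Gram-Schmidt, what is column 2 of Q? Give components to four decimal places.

c_1 = (2, -1, -3, 0); ‖c_1‖ = 3.7417, so e_1 = (0.5345, -0.2673, -0.8018, 0.0000).
e_1·c_2 = 0.5345·(-1) + (-0.2673)·(-1) + (-0.8018)·(-4) + 0.0000·(-4) = 2.9399.
u_2 = c_2 − 2.9399·e_1 = (-2.5714, -0.2143, -1.6429, -4.0000).
‖u_2‖ = 5.0356, so e_2 = (-0.5107, -0.0426, -0.3262, -0.7943).

e_2 = (-0.5107, -0.0426, -0.3262, -0.7943)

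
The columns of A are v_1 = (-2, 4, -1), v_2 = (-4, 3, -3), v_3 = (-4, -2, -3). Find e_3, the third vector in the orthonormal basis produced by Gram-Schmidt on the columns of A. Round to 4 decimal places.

e_1 = v_1/‖v_1‖ = (-2, 4, -1)/4.5826 = (-0.4364, 0.8729, -0.2182).
r_{12} = e_1·v_2 = 5.0190.
u_2 = v_2 − 5.0190·e_1 = (-1.8095, -1.3810, -1.9048).
‖u_2‖ = 2.9681, so e_2 = (-0.6097, -0.4653, -0.6417).
r_{13} = e_1·v_3 = 0.6547; r_{23} = e_2·v_3 = 5.2944.
u_3 = v_3 − 0.6547·e_1 − 5.2944·e_2 = (-0.4865, -0.1081, 0.5405).
‖u_3‖ = 0.7352, so e_3 = (-0.6617, -0.1470, 0.7352).

e_3 = (-0.6617, -0.1470, 0.7352)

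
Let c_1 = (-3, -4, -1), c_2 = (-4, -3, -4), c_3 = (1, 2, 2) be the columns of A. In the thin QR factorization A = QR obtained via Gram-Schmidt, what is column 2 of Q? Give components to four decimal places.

c_1 = (-3, -4, -1); ‖c_1‖ = 5.0990, so q_1 = (-0.5883, -0.7845, -0.1961).
q_1·c_2 = (-0.5883)·(-4) + (-0.7845)·(-3) + (-0.1961)·(-4) = 5.4913.
u_2 = c_2 − 5.4913·q_1 = (-0.7692, 1.3077, -2.9231).
‖u_2‖ = 3.2933, so q_2 = (-0.2336, 0.3971, -0.8876).

q_2 = (-0.2336, 0.3971, -0.8876)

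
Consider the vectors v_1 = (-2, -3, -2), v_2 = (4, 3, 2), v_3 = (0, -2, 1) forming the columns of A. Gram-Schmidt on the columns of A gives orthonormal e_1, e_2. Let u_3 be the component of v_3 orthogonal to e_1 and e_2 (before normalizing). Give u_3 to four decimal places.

e_1 = v_1/‖v_1‖ = (-2, -3, -2)/4.1231 = (-0.4851, -0.7276, -0.4851).
r_{12} = e_1·v_2 = -5.0932.
u_2 = v_2 + 5.0932·e_1 = (1.5294, -0.7059, -0.4706).
‖u_2‖ = 1.7489, so e_2 = (0.8745, -0.4036, -0.2691).
r_{13} = e_1·v_3 = 0.9701; r_{23} = e_2·v_3 = 0.5381.
u_3 = v_3 − 0.9701·e_1 − 0.5381·e_2 = (0.0000, -1.0769, 1.6154).

u_3 = (0.0000, -1.0769, 1.6154)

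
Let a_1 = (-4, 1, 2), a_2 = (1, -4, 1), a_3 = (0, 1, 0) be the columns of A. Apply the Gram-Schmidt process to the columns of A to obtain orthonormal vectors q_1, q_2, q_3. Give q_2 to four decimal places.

q_2 = (-0.0354, -0.9204, 0.3894)

a_1 = (-4, 1, 2); ‖a_1‖ = 4.5826, so q_1 = (-0.8729, 0.2182, 0.4364).
q_1·a_2 = (-0.8729)·1 + 0.2182·(-4) + 0.4364·1 = -1.3093.
u_2 = a_2 + 1.3093·q_1 = (-0.1429, -3.7143, 1.5714).
‖u_2‖ = 4.0356, so q_2 = (-0.0354, -0.9204, 0.3894).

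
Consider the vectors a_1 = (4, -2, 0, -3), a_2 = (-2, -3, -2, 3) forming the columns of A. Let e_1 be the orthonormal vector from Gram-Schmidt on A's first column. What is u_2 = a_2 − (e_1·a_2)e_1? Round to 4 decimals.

e_1 = a_1/‖a_1‖ = (4, -2, 0, -3)/5.3852 = (0.7428, -0.3714, 0.0000, -0.5571).
r_{12} = e_1·a_2 = -2.0426.
u_2 = a_2 + 2.0426·e_1 = (-0.4828, -3.7586, -2.0000, 1.8621).

u_2 = (-0.4828, -3.7586, -2.0000, 1.8621)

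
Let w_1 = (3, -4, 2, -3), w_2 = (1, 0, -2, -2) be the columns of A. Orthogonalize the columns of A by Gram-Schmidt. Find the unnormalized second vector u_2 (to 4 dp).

u_2 = (0.6053, 0.5263, -2.2632, -1.6053)

w_1 = (3, -4, 2, -3); ‖w_1‖ = 6.1644, so e_1 = (0.4867, -0.6489, 0.3244, -0.4867).
e_1·w_2 = 0.4867·1 + (-0.6489)·0 + 0.3244·(-2) + (-0.4867)·(-2) = 0.8111.
u_2 = w_2 − 0.8111·e_1 = (0.6053, 0.5263, -2.2632, -1.6053).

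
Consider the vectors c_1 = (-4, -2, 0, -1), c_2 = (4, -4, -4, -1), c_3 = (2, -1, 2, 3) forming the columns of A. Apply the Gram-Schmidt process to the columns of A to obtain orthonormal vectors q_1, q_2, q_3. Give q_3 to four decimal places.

q_3 = (0.1067, -0.5487, 0.4877, 0.6706)

c_1 = (-4, -2, 0, -1); ‖c_1‖ = 4.5826, so q_1 = (-0.8729, -0.4364, 0.0000, -0.2182).
q_1·c_2 = (-0.8729)·4 + (-0.4364)·(-4) + 0.0000·(-4) + (-0.2182)·(-1) = -1.5275.
u_2 = c_2 + 1.5275·q_1 = (2.6667, -4.6667, -4.0000, -1.3333).
‖u_2‖ = 6.8313, so q_2 = (0.3904, -0.6831, -0.5855, -0.1952).
q_1·c_3 = (-0.8729)·2 + (-0.4364)·(-1) + 0.0000·2 + (-0.2182)·3 = -1.9640; q_2·c_3 = 0.3904·2 + (-0.6831)·(-1) + (-0.5855)·2 + (-0.1952)·3 = -0.2928.
u_3 = c_3 + 1.9640·q_1 + 0.2928·q_2 = (0.4000, -2.0571, 1.8286, 2.5143).
‖u_3‖ = 3.7493, so q_3 = (0.1067, -0.5487, 0.4877, 0.6706).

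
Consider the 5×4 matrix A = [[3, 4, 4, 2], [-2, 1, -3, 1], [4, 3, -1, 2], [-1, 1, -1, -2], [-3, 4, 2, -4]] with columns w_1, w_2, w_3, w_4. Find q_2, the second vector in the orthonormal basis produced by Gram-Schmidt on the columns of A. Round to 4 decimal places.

w_1 = (3, -2, 4, -1, -3); ‖w_1‖ = 6.2450, so q_1 = (0.4804, -0.3203, 0.6405, -0.1601, -0.4804).
q_1·w_2 = 0.4804·4 + (-0.3203)·1 + 0.6405·3 + (-0.1601)·1 + (-0.4804)·4 = 1.4412.
u_2 = w_2 − 1.4412·q_1 = (3.3077, 1.4615, 2.0769, 1.2308, 4.6923).
‖u_2‖ = 6.3971, so q_2 = (0.5171, 0.2285, 0.3247, 0.1924, 0.7335).

q_2 = (0.5171, 0.2285, 0.3247, 0.1924, 0.7335)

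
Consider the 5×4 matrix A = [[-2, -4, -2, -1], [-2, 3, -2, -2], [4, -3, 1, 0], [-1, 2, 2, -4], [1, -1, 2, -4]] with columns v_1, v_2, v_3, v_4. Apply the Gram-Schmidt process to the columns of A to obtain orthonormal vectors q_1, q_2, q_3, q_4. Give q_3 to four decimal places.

q_3 = (0.0000, -0.4779, -0.1999, 0.6778, 0.5218)

q_1 = v_1/‖v_1‖ = (-2, -2, 4, -1, 1)/5.0990 = (-0.3922, -0.3922, 0.7845, -0.1961, 0.1961).
r_{12} = q_1·v_2 = -2.5495.
u_2 = v_2 + 2.5495·q_1 = (-5.0000, 2.0000, -1.0000, 1.5000, -0.5000).
‖u_2‖ = 5.7009, so q_2 = (-0.8771, 0.3508, -0.1754, 0.2631, -0.0877).
r_{13} = q_1·v_3 = 2.3534; r_{23} = q_2·v_3 = 1.2279.
u_3 = v_3 − 2.3534·q_1 − 1.2279·q_2 = (0.0000, -1.5077, -0.6308, 2.1385, 1.6462).
‖u_3‖ = 3.1550, so q_3 = (0.0000, -0.4779, -0.1999, 0.6778, 0.5218).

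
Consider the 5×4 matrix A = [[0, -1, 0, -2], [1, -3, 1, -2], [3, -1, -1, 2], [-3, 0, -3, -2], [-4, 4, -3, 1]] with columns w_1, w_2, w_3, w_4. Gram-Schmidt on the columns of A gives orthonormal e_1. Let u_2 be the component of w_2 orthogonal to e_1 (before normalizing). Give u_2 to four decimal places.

u_2 = (-1.0000, -2.3714, 0.8857, -1.8857, 1.4857)

w_1 = (0, 1, 3, -3, -4); ‖w_1‖ = 5.9161, so e_1 = (0.0000, 0.1690, 0.5071, -0.5071, -0.6761).
e_1·w_2 = 0.0000·(-1) + 0.1690·(-3) + 0.5071·(-1) + (-0.5071)·0 + (-0.6761)·4 = -3.7187.
u_2 = w_2 + 3.7187·e_1 = (-1.0000, -2.3714, 0.8857, -1.8857, 1.4857).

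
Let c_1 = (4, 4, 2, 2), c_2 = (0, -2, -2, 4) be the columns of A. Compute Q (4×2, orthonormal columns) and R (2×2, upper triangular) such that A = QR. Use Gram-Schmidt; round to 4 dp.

Q = [[0.6325, 0.0823], [0.6325, -0.3294], [0.3162, -0.3705], [0.3162, 0.8646]], R = [[6.3246, -0.6325], [0.0000, 4.8580]]

e_1 = c_1/‖c_1‖ = (4, 4, 2, 2)/6.3246 = (0.6325, 0.6325, 0.3162, 0.3162).
r_{12} = e_1·c_2 = -0.6325.
u_2 = c_2 + 0.6325·e_1 = (0.4000, -1.6000, -1.8000, 4.2000).
‖u_2‖ = 4.8580, so e_2 = (0.0823, -0.3294, -0.3705, 0.8646).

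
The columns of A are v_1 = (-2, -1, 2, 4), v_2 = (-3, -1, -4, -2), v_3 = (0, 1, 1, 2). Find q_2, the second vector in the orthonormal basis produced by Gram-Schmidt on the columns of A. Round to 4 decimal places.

q_2 = (-0.7191, -0.2629, -0.6341, -0.1083)

v_1 = (-2, -1, 2, 4); ‖v_1‖ = 5.0000, so q_1 = (-0.4000, -0.2000, 0.4000, 0.8000).
q_1·v_2 = (-0.4000)·(-3) + (-0.2000)·(-1) + 0.4000·(-4) + 0.8000·(-2) = -1.8000.
u_2 = v_2 + 1.8000·q_1 = (-3.7200, -1.3600, -3.2800, -0.5600).
‖u_2‖ = 5.1730, so q_2 = (-0.7191, -0.2629, -0.6341, -0.1083).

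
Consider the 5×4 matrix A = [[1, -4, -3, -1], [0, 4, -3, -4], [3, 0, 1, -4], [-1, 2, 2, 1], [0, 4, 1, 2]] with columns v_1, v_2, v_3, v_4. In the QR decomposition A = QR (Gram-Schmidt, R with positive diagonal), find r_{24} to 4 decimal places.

v_1 = (1, 0, 3, -1, 0); ‖v_1‖ = 3.3166, so e_1 = (0.3015, 0.0000, 0.9045, -0.3015, 0.0000).
e_1·v_2 = 0.3015·(-4) + 0.0000·4 + 0.9045·0 + (-0.3015)·2 + 0.0000·4 = -1.8091.
u_2 = v_2 + 1.8091·e_1 = (-3.4545, 4.0000, 1.6364, 1.4545, 4.0000).
‖u_2‖ = 6.9805, so e_2 = (-0.4949, 0.5730, 0.2344, 0.2084, 0.5730).
r_{24} = e_2·v_4 = -1.3805.

r_{24} = -1.3805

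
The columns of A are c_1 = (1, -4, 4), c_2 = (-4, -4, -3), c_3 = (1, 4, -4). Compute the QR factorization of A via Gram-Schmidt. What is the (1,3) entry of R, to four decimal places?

q_1 = c_1/‖c_1‖ = (1, -4, 4)/5.7446 = (0.1741, -0.6963, 0.6963).
r_{13} = q_1·c_3 = -5.3964.

r_{13} = -5.3964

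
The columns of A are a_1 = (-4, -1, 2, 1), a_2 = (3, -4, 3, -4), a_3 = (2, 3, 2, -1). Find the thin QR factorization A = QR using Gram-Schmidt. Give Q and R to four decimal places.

a_1 = (-4, -1, 2, 1); ‖a_1‖ = 4.6904, so q_1 = (-0.8528, -0.2132, 0.4264, 0.2132).
q_1·a_2 = (-0.8528)·3 + (-0.2132)·(-4) + 0.4264·3 + 0.2132·(-4) = -1.2792.
u_2 = a_2 + 1.2792·q_1 = (1.9091, -4.2727, 3.5455, -3.7273).
‖u_2‖ = 6.9544, so q_2 = (0.2745, -0.6144, 0.5098, -0.5360).
q_1·a_3 = (-0.8528)·2 + (-0.2132)·3 + 0.4264·2 + 0.2132·(-1) = -1.7056; q_2·a_3 = 0.2745·2 + (-0.6144)·3 + 0.5098·2 + (-0.5360)·(-1) = 0.2614.
u_3 = a_3 + 1.7056·q_1 − 0.2614·q_2 = (0.4737, 2.7970, 2.5940, -0.4962).
‖u_3‖ = 3.8759, so q_3 = (0.1222, 0.7216, 0.6693, -0.1280).

Q = [[-0.8528, 0.2745, 0.1222], [-0.2132, -0.6144, 0.7216], [0.4264, 0.5098, 0.6693], [0.2132, -0.5360, -0.1280]], R = [[4.6904, -1.2792, -1.7056], [0.0000, 6.9544, 0.2614], [0.0000, 0.0000, 3.8759]]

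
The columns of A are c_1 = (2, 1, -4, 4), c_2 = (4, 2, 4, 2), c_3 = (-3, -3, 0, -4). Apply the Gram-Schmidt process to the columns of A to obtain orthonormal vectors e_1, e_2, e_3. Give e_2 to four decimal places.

c_1 = (2, 1, -4, 4); ‖c_1‖ = 6.0828, so e_1 = (0.3288, 0.1644, -0.6576, 0.6576).
e_1·c_2 = 0.3288·4 + 0.1644·2 + (-0.6576)·4 + 0.6576·2 = 0.3288.
u_2 = c_2 − 0.3288·e_1 = (3.8919, 1.9459, 4.2162, 1.7838).
‖u_2‖ = 6.3160, so e_2 = (0.6162, 0.3081, 0.6675, 0.2824).

e_2 = (0.6162, 0.3081, 0.6675, 0.2824)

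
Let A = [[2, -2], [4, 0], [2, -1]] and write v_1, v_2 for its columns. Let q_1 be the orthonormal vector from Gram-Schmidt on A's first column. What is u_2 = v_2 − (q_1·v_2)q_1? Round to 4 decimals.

u_2 = (-1.5000, 1.0000, -0.5000)

q_1 = v_1/‖v_1‖ = (2, 4, 2)/4.8990 = (0.4082, 0.8165, 0.4082).
r_{12} = q_1·v_2 = -1.2247.
u_2 = v_2 + 1.2247·q_1 = (-1.5000, 1.0000, -0.5000).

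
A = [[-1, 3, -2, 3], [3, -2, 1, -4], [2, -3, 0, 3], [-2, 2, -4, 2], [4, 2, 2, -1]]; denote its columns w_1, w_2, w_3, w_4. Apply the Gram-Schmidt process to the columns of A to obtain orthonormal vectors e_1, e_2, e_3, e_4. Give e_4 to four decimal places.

w_1 = (-1, 3, 2, -2, 4); ‖w_1‖ = 5.8310, so e_1 = (-0.1715, 0.5145, 0.3430, -0.3430, 0.6860).
e_1·w_2 = (-0.1715)·3 + 0.5145·(-2) + 0.3430·(-3) + (-0.3430)·2 + 0.6860·2 = -1.8865.
u_2 = w_2 + 1.8865·e_1 = (2.6765, -1.0294, -2.3529, 1.3529, 3.2941).
‖u_2‖ = 5.1421, so e_2 = (0.5205, -0.2002, -0.4576, 0.2631, 0.6406).
e_1·w_3 = (-0.1715)·(-2) + 0.5145·1 + 0.3430·0 + (-0.3430)·(-4) + 0.6860·2 = 3.6015; e_2·w_3 = 0.5205·(-2) + (-0.2002)·1 + (-0.4576)·0 + 0.2631·(-4) + 0.6406·2 = -1.0124.
u_3 = w_3 − 3.6015·e_1 + 1.0124·e_2 = (-0.8554, -1.0556, -1.6986, -2.4983, 0.1780).
‖u_3‖ = 3.3173, so e_3 = (-0.2579, -0.3182, -0.5120, -0.7531, 0.0537).
e_1·w_4 = (-0.1715)·3 + 0.5145·(-4) + 0.3430·3 + (-0.3430)·2 + 0.6860·(-1) = -2.9155; e_2·w_4 = 0.5205·3 + (-0.2002)·(-4) + (-0.4576)·3 + 0.2631·2 + 0.6406·(-1) = 0.8751; e_3·w_4 = (-0.2579)·3 + (-0.3182)·(-4) + (-0.5120)·3 + (-0.7531)·2 + 0.0537·(-1) = -2.5967.
u_4 = w_4 + 2.9155·e_1 − 0.8751·e_2 + 2.5967·e_3 = (1.3749, -3.1511, 3.0709, -1.1859, 0.5787).
‖u_4‖ = 4.7949, so e_4 = (0.2867, -0.6572, 0.6404, -0.2473, 0.1207).

e_4 = (0.2867, -0.6572, 0.6404, -0.2473, 0.1207)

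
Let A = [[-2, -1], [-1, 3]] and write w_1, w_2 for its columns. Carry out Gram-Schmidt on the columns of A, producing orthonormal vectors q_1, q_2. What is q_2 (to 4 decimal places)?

q_2 = (-0.4472, 0.8944)

w_1 = (-2, -1); ‖w_1‖ = 2.2361, so q_1 = (-0.8944, -0.4472).
q_1·w_2 = (-0.8944)·(-1) + (-0.4472)·3 = -0.4472.
u_2 = w_2 + 0.4472·q_1 = (-1.4000, 2.8000).
‖u_2‖ = 3.1305, so q_2 = (-0.4472, 0.8944).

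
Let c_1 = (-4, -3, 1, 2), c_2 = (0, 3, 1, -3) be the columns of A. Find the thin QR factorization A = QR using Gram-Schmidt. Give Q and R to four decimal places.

Q = [[-0.7303, -0.5287], [-0.5477, 0.4532], [0.1826, 0.4154], [0.3651, -0.5853]], R = [[5.4772, -2.5560], [0.0000, 3.5308]]

q_1 = c_1/‖c_1‖ = (-4, -3, 1, 2)/5.4772 = (-0.7303, -0.5477, 0.1826, 0.3651).
r_{12} = q_1·c_2 = -2.5560.
u_2 = c_2 + 2.5560·q_1 = (-1.8667, 1.6000, 1.4667, -2.0667).
‖u_2‖ = 3.5308, so q_2 = (-0.5287, 0.4532, 0.4154, -0.5853).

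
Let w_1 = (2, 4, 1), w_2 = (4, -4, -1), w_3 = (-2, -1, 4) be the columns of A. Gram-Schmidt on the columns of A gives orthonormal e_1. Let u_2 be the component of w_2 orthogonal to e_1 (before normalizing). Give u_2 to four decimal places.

u_2 = (4.8571, -2.2857, -0.5714)

e_1 = w_1/‖w_1‖ = (2, 4, 1)/4.5826 = (0.4364, 0.8729, 0.2182).
r_{12} = e_1·w_2 = -1.9640.
u_2 = w_2 + 1.9640·e_1 = (4.8571, -2.2857, -0.5714).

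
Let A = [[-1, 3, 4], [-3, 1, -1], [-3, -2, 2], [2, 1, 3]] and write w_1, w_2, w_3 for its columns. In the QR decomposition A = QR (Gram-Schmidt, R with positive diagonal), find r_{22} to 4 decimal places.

e_1 = w_1/‖w_1‖ = (-1, -3, -3, 2)/4.7958 = (-0.2085, -0.6255, -0.6255, 0.4170).
r_{12} = e_1·w_2 = 0.4170.
u_2 = w_2 − 0.4170·e_1 = (3.0870, 1.2609, -1.7391, 0.8261).
r_{22} = ‖u_2‖ = 3.8505.

r_{22} = 3.8505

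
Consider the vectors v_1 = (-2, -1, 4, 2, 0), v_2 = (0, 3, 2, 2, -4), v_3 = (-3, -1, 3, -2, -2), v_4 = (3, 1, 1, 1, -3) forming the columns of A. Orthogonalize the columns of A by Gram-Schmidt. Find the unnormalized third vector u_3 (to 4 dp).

e_1 = v_1/‖v_1‖ = (-2, -1, 4, 2, 0)/5.0000 = (-0.4000, -0.2000, 0.8000, 0.4000, 0.0000).
r_{12} = e_1·v_2 = 1.8000.
u_2 = v_2 − 1.8000·e_1 = (0.7200, 3.3600, 0.5600, 1.2800, -4.0000).
‖u_2‖ = 5.4553, so e_2 = (0.1320, 0.6159, 0.1027, 0.2346, -0.7332).
r_{13} = e_1·v_3 = 3.0000; r_{23} = e_2·v_3 = 0.2933.
u_3 = v_3 − 3.0000·e_1 − 0.2933·e_2 = (-1.8387, -0.5806, 0.5699, -3.2688, -1.7849).

u_3 = (-1.8387, -0.5806, 0.5699, -3.2688, -1.7849)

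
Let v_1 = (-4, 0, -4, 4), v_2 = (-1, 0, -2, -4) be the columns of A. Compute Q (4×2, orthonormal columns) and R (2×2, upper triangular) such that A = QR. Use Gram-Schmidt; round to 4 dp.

v_1 = (-4, 0, -4, 4); ‖v_1‖ = 6.9282, so q_1 = (-0.5774, 0.0000, -0.5774, 0.5774).
q_1·v_2 = (-0.5774)·(-1) + 0.0000·0 + (-0.5774)·(-2) + 0.5774·(-4) = -0.5774.
u_2 = v_2 + 0.5774·q_1 = (-1.3333, 0.0000, -2.3333, -3.6667).
‖u_2‖ = 4.5461, so q_2 = (-0.2933, 0.0000, -0.5133, -0.8066).

Q = [[-0.5774, -0.2933], [0.0000, 0.0000], [-0.5774, -0.5133], [0.5774, -0.8066]], R = [[6.9282, -0.5774], [0.0000, 4.5461]]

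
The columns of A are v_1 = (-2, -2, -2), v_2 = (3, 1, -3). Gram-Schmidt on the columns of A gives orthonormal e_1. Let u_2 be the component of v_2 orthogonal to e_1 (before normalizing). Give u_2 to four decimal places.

u_2 = (2.6667, 0.6667, -3.3333)

v_1 = (-2, -2, -2); ‖v_1‖ = 3.4641, so e_1 = (-0.5774, -0.5774, -0.5774).
e_1·v_2 = (-0.5774)·3 + (-0.5774)·1 + (-0.5774)·(-3) = -0.5774.
u_2 = v_2 + 0.5774·e_1 = (2.6667, 0.6667, -3.3333).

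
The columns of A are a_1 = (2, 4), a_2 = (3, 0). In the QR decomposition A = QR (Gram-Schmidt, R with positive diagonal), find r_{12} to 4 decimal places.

e_1 = a_1/‖a_1‖ = (2, 4)/4.4721 = (0.4472, 0.8944).
r_{12} = e_1·a_2 = 1.3416.

r_{12} = 1.3416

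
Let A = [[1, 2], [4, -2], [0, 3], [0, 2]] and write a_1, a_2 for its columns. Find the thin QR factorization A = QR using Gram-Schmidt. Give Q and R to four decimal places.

a_1 = (1, 4, 0, 0); ‖a_1‖ = 4.1231, so e_1 = (0.2425, 0.9701, 0.0000, 0.0000).
e_1·a_2 = 0.2425·2 + 0.9701·(-2) + 0.0000·3 + 0.0000·2 = -1.4552.
u_2 = a_2 + 1.4552·e_1 = (2.3529, -0.5882, 3.0000, 2.0000).
‖u_2‖ = 4.3454, so e_2 = (0.5415, -0.1354, 0.6904, 0.4603).

Q = [[0.2425, 0.5415], [0.9701, -0.1354], [0.0000, 0.6904], [0.0000, 0.4603]], R = [[4.1231, -1.4552], [0.0000, 4.3454]]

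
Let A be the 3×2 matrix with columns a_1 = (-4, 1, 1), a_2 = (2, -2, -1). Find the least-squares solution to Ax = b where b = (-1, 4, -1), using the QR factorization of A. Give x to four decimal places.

a_1 = (-4, 1, 1); ‖a_1‖ = 4.2426, so e_1 = (-0.9428, 0.2357, 0.2357).
e_1·a_2 = (-0.9428)·2 + 0.2357·(-2) + 0.2357·(-1) = -2.5927.
u_2 = a_2 + 2.5927·e_1 = (-0.4444, -1.3889, -0.3889).
‖u_2‖ = 1.5092, so e_2 = (-0.2945, -0.9203, -0.2577).
Qᵀb = (1.6499, -3.1289).
Back-substitute: x_2 = -3.1289/1.5092 = -2.0732.
x_1 = (1.6499 + 2.5927·(-2.0732))/4.2426 = -0.8780.

x = (-0.8780, -2.0732)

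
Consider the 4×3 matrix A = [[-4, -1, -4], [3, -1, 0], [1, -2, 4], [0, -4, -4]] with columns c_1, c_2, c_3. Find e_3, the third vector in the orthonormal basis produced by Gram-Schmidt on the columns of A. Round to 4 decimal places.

e_1 = c_1/‖c_1‖ = (-4, 3, 1, 0)/5.0990 = (-0.7845, 0.5883, 0.1961, 0.0000).
r_{12} = e_1·c_2 = -0.1961.
u_2 = c_2 + 0.1961·e_1 = (-1.1538, -0.8846, -1.9615, -4.0000).
‖u_2‖ = 4.6863, so e_2 = (-0.2462, -0.1888, -0.4186, -0.8535).
r_{13} = e_1·c_3 = 3.9223; r_{23} = e_2·c_3 = 2.7248.
u_3 = c_3 − 3.9223·e_1 − 2.7248·e_2 = (-0.2522, -1.7933, 4.3713, -1.6743).
‖u_3‖ = 5.0191, so e_3 = (-0.0502, -0.3573, 0.8709, -0.3336).

e_3 = (-0.0502, -0.3573, 0.8709, -0.3336)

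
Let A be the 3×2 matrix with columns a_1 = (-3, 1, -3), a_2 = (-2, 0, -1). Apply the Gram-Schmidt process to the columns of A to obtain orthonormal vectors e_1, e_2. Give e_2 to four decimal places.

a_1 = (-3, 1, -3); ‖a_1‖ = 4.3589, so e_1 = (-0.6882, 0.2294, -0.6882).
e_1·a_2 = (-0.6882)·(-2) + 0.2294·0 + (-0.6882)·(-1) = 2.0647.
u_2 = a_2 − 2.0647·e_1 = (-0.5789, -0.4737, 0.4211).
‖u_2‖ = 0.8584, so e_2 = (-0.6745, -0.5518, 0.4905).

e_2 = (-0.6745, -0.5518, 0.4905)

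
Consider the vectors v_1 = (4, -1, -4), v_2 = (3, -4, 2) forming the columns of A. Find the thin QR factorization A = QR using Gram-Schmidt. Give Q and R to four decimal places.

v_1 = (4, -1, -4); ‖v_1‖ = 5.7446, so q_1 = (0.6963, -0.1741, -0.6963).
q_1·v_2 = 0.6963·3 + (-0.1741)·(-4) + (-0.6963)·2 = 1.3926.
u_2 = v_2 − 1.3926·q_1 = (2.0303, -3.7576, 2.9697).
‖u_2‖ = 5.2020, so q_2 = (0.3903, -0.7223, 0.5709).

Q = [[0.6963, 0.3903], [-0.1741, -0.7223], [-0.6963, 0.5709]], R = [[5.7446, 1.3926], [0.0000, 5.2020]]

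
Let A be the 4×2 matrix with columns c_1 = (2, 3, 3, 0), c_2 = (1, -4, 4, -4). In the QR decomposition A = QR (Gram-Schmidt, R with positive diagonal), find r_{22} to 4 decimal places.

c_1 = (2, 3, 3, 0); ‖c_1‖ = 4.6904, so e_1 = (0.4264, 0.6396, 0.6396, 0.0000).
e_1·c_2 = 0.4264·1 + 0.6396·(-4) + 0.6396·4 + 0.0000·(-4) = 0.4264.
u_2 = c_2 − 0.4264·e_1 = (0.8182, -4.2727, 3.7273, -4.0000).
r_{22} = ‖u_2‖ = 6.9870.

r_{22} = 6.9870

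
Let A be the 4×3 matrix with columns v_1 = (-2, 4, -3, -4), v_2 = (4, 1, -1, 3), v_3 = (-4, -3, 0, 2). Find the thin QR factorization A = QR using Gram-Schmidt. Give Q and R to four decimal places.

Q = [[-0.2981, 0.7098, -0.5610], [0.5963, 0.4471, -0.1081], [-0.4472, -0.3872, -0.5645], [-0.5963, 0.3826, 0.5958]], R = [[6.7082, -1.9379, -1.7889], [0.0000, 4.8212, -3.4154], [0.0000, 0.0000, 3.7596]]

e_1 = v_1/‖v_1‖ = (-2, 4, -3, -4)/6.7082 = (-0.2981, 0.5963, -0.4472, -0.5963).
r_{12} = e_1·v_2 = -1.9379.
u_2 = v_2 + 1.9379·e_1 = (3.4222, 2.1556, -1.8667, 1.8444).
‖u_2‖ = 4.8212, so e_2 = (0.7098, 0.4471, -0.3872, 0.3826).
r_{13} = e_1·v_3 = -1.7889; r_{23} = e_2·v_3 = -3.4154.
u_3 = v_3 + 1.7889·e_1 + 3.4154·e_2 = (-2.1090, -0.4063, -2.1224, 2.2400).
‖u_3‖ = 3.7596, so e_3 = (-0.5610, -0.1081, -0.5645, 0.5958).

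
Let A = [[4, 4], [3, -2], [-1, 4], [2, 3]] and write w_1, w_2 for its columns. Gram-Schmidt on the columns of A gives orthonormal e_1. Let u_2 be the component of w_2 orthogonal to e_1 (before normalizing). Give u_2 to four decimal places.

u_2 = (2.4000, -3.2000, 4.4000, 2.2000)

e_1 = w_1/‖w_1‖ = (4, 3, -1, 2)/5.4772 = (0.7303, 0.5477, -0.1826, 0.3651).
r_{12} = e_1·w_2 = 2.1909.
u_2 = w_2 − 2.1909·e_1 = (2.4000, -3.2000, 4.4000, 2.2000).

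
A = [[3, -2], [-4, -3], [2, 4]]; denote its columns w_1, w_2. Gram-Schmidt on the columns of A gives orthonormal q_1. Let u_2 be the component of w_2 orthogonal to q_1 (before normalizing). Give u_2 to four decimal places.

q_1 = w_1/‖w_1‖ = (3, -4, 2)/5.3852 = (0.5571, -0.7428, 0.3714).
r_{12} = q_1·w_2 = 2.5997.
u_2 = w_2 − 2.5997·q_1 = (-3.4483, -1.0690, 3.0345).

u_2 = (-3.4483, -1.0690, 3.0345)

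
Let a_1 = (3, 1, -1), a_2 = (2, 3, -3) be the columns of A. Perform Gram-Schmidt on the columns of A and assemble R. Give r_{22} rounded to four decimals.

a_1 = (3, 1, -1); ‖a_1‖ = 3.3166, so e_1 = (0.9045, 0.3015, -0.3015).
e_1·a_2 = 0.9045·2 + 0.3015·3 + (-0.3015)·(-3) = 3.6181.
u_2 = a_2 − 3.6181·e_1 = (-1.2727, 1.9091, -1.9091).
r_{22} = ‖u_2‖ = 2.9848.

r_{22} = 2.9848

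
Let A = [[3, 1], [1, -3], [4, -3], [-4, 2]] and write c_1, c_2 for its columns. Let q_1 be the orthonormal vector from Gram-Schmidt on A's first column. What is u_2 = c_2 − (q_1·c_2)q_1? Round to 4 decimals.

u_2 = (2.4286, -2.5238, -1.0952, 0.0952)

c_1 = (3, 1, 4, -4); ‖c_1‖ = 6.4807, so q_1 = (0.4629, 0.1543, 0.6172, -0.6172).
q_1·c_2 = 0.4629·1 + 0.1543·(-3) + 0.6172·(-3) + (-0.6172)·2 = -3.0861.
u_2 = c_2 + 3.0861·q_1 = (2.4286, -2.5238, -1.0952, 0.0952).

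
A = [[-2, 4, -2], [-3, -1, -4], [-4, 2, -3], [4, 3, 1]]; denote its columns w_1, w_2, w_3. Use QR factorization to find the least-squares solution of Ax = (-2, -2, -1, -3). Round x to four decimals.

x = (-0.8052, -0.3170, 1.1849)

q_1 = w_1/‖w_1‖ = (-2, -3, -4, 4)/6.7082 = (-0.2981, -0.4472, -0.5963, 0.5963).
r_{12} = q_1·w_2 = -0.1491.
u_2 = w_2 + 0.1491·q_1 = (3.9556, -1.0667, 1.9111, 3.0889).
‖u_2‖ = 5.4752, so q_2 = (0.7224, -0.1948, 0.3490, 0.5642).
r_{13} = q_1·w_3 = 4.7703; r_{23} = q_2·w_3 = -1.1486.
u_3 = w_3 − 4.7703·q_1 + 1.1486·q_2 = (0.2520, -2.0904, 0.2454, -1.1964).
‖u_3‖ = 2.4342, so q_3 = (0.1035, -0.8588, 0.1008, -0.4915).
Qᵀb = (0.2981, -3.0968, 2.8843).
Back-substitute: x_3 = 2.8843/2.4342 = 1.1849.
x_2 = (-3.0968 + 1.1486·1.1849)/5.4752 = -0.3170.
x_1 = (0.2981 + 0.1491·(-0.3170) − 4.7703·1.1849)/6.7082 = -0.8052.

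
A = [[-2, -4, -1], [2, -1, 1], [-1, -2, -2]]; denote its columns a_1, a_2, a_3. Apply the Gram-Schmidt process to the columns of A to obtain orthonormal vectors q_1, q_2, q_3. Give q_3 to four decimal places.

a_1 = (-2, 2, -1); ‖a_1‖ = 3.0000, so q_1 = (-0.6667, 0.6667, -0.3333).
q_1·a_2 = (-0.6667)·(-4) + 0.6667·(-1) + (-0.3333)·(-2) = 2.6667.
u_2 = a_2 − 2.6667·q_1 = (-2.2222, -2.7778, -1.1111).
‖u_2‖ = 3.7268, so q_2 = (-0.5963, -0.7454, -0.2981).
q_1·a_3 = (-0.6667)·(-1) + 0.6667·1 + (-0.3333)·(-2) = 2.0000; q_2·a_3 = (-0.5963)·(-1) + (-0.7454)·1 + (-0.2981)·(-2) = 0.4472.
u_3 = a_3 − 2.0000·q_1 − 0.4472·q_2 = (0.6000, 0.0000, -1.2000).
‖u_3‖ = 1.3416, so q_3 = (0.4472, 0.0000, -0.8944).

q_3 = (0.4472, 0.0000, -0.8944)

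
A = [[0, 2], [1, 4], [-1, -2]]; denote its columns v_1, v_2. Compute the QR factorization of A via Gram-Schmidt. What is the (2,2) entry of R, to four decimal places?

r_{22} = 2.4495

v_1 = (0, 1, -1); ‖v_1‖ = 1.4142, so q_1 = (0.0000, 0.7071, -0.7071).
q_1·v_2 = 0.0000·2 + 0.7071·4 + (-0.7071)·(-2) = 4.2426.
u_2 = v_2 − 4.2426·q_1 = (2.0000, 1.0000, 1.0000).
r_{22} = ‖u_2‖ = 2.4495.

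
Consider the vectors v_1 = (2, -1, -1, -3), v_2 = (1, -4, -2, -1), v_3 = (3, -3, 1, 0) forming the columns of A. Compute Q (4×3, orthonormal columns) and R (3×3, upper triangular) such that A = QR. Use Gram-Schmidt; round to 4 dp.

q_1 = v_1/‖v_1‖ = (2, -1, -1, -3)/3.8730 = (0.5164, -0.2582, -0.2582, -0.7746).
r_{12} = q_1·v_2 = 2.8402.
u_2 = v_2 − 2.8402·q_1 = (-0.4667, -3.2667, -1.2667, 1.2000).
‖u_2‖ = 3.7327, so q_2 = (-0.1250, -0.8751, -0.3393, 0.3215).
r_{13} = q_1·v_3 = 2.0656; r_{23} = q_2·v_3 = 1.9110.
u_3 = v_3 − 2.0656·q_1 − 1.9110·q_2 = (2.1722, -0.7943, 2.1818, 0.9856).
‖u_3‖ = 3.3289, so q_3 = (0.6525, -0.2386, 0.6554, 0.2961).

Q = [[0.5164, -0.1250, 0.6525], [-0.2582, -0.8751, -0.2386], [-0.2582, -0.3393, 0.6554], [-0.7746, 0.3215, 0.2961]], R = [[3.8730, 2.8402, 2.0656], [0.0000, 3.7327, 1.9110], [0.0000, 0.0000, 3.3289]]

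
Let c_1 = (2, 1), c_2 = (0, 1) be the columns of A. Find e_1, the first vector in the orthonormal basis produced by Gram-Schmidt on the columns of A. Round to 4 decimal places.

e_1 = (0.8944, 0.4472)

e_1 = c_1/‖c_1‖ = (2, 1)/2.2361 = (0.8944, 0.4472).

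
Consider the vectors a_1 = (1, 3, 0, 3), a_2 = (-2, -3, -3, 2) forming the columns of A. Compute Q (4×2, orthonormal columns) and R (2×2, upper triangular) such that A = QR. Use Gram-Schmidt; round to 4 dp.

a_1 = (1, 3, 0, 3); ‖a_1‖ = 4.3589, so q_1 = (0.2294, 0.6882, 0.0000, 0.6882).
q_1·a_2 = 0.2294·(-2) + 0.6882·(-3) + 0.0000·(-3) + 0.6882·2 = -1.1471.
u_2 = a_2 + 1.1471·q_1 = (-1.7368, -2.2105, -3.0000, 2.7895).
‖u_2‖ = 4.9683, so q_2 = (-0.3496, -0.4449, -0.6038, 0.5615).

Q = [[0.2294, -0.3496], [0.6882, -0.4449], [0.0000, -0.6038], [0.6882, 0.5615]], R = [[4.3589, -1.1471], [0.0000, 4.9683]]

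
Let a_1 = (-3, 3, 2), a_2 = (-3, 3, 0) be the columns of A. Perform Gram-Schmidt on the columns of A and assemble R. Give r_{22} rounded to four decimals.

e_1 = a_1/‖a_1‖ = (-3, 3, 2)/4.6904 = (-0.6396, 0.6396, 0.4264).
r_{12} = e_1·a_2 = 3.8376.
u_2 = a_2 − 3.8376·e_1 = (-0.5455, 0.5455, -1.6364).
r_{22} = ‖u_2‖ = 1.8091.

r_{22} = 1.8091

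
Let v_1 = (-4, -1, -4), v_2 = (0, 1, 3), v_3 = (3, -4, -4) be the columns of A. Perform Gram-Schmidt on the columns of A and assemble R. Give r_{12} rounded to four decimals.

r_{12} = -2.2630

q_1 = v_1/‖v_1‖ = (-4, -1, -4)/5.7446 = (-0.6963, -0.1741, -0.6963).
r_{12} = q_1·v_2 = -2.2630.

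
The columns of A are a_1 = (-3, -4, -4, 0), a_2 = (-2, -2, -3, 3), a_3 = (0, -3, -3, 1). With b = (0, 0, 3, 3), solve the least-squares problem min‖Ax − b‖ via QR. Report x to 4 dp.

x = (-0.6840, 0.8848, -0.2900)

a_1 = (-3, -4, -4, 0); ‖a_1‖ = 6.4031, so e_1 = (-0.4685, -0.6247, -0.6247, 0.0000).
e_1·a_2 = (-0.4685)·(-2) + (-0.6247)·(-2) + (-0.6247)·(-3) + 0.0000·3 = 4.0605.
u_2 = a_2 − 4.0605·e_1 = (-0.0976, 0.5366, -0.4634, 3.0000).
‖u_2‖ = 3.0842, so e_2 = (-0.0316, 0.1740, -0.1503, 0.9727).
e_1·a_3 = (-0.4685)·0 + (-0.6247)·(-3) + (-0.6247)·(-3) + 0.0000·1 = 3.7482; e_2·a_3 = (-0.0316)·0 + 0.1740·(-3) + (-0.1503)·(-3) + 0.9727·1 = 0.9015.
u_3 = a_3 − 3.7482·e_1 − 0.9015·e_2 = (1.7846, -0.8154, -0.5231, 0.1231).
‖u_3‖ = 2.0343, so e_3 = (0.8773, -0.4008, -0.2571, 0.0605).
Qᵀb = (-1.8741, 2.4673, -0.5899).
Back-substitute: x_3 = -0.5899/2.0343 = -0.2900.
x_2 = (2.4673 − 0.9015·(-0.2900))/3.0842 = 0.8848.
x_1 = (-1.8741 − 4.0605·0.8848 − 3.7482·(-0.2900))/6.4031 = -0.6840.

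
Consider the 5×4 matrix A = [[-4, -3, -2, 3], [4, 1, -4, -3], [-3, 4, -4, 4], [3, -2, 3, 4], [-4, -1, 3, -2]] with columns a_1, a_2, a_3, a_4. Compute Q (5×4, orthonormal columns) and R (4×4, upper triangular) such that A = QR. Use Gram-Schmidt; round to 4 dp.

a_1 = (-4, 4, -3, 3, -4); ‖a_1‖ = 8.1240, so q_1 = (-0.4924, 0.4924, -0.3693, 0.3693, -0.4924).
q_1·a_2 = (-0.4924)·(-3) + 0.4924·1 + (-0.3693)·4 + 0.3693·(-2) + (-0.4924)·(-1) = 0.2462.
u_2 = a_2 − 0.2462·q_1 = (-2.8788, 0.8788, 4.0909, -2.0909, -0.8788).
‖u_2‖ = 5.5623, so q_2 = (-0.5176, 0.1580, 0.7355, -0.3759, -0.1580).
q_1·a_3 = (-0.4924)·(-2) + 0.4924·(-4) + (-0.3693)·(-4) + 0.3693·3 + (-0.4924)·3 = 0.1231; q_2·a_3 = (-0.5176)·(-2) + 0.1580·(-4) + 0.7355·(-4) + (-0.3759)·3 + (-0.1580)·3 = -4.1404.
u_3 = a_3 − 0.1231·q_1 + 4.1404·q_2 = (-4.0823, -3.4065, -0.9094, 1.3981, 2.4065).
‖u_3‖ = 6.0697, so q_3 = (-0.6726, -0.5612, -0.1498, 0.2303, 0.3965).
q_1·a_4 = (-0.4924)·3 + 0.4924·(-3) + (-0.3693)·4 + 0.3693·4 + (-0.4924)·(-2) = -1.9695; q_2·a_4 = (-0.5176)·3 + 0.1580·(-3) + 0.7355·4 + (-0.3759)·4 + (-0.1580)·(-2) = -0.2724; q_3·a_4 = (-0.6726)·3 + (-0.5612)·(-3) + (-0.1498)·4 + 0.2303·4 + 0.3965·(-2) = -0.8049.
u_4 = a_4 + 1.9695·q_1 + 0.2724·q_2 + 0.8049·q_3 = (1.3480, -2.4390, 3.3525, 4.8103, -2.6936).
‖u_4‖ = 7.0285, so q_4 = (0.1918, -0.3470, 0.4770, 0.6844, -0.3832).

Q = [[-0.4924, -0.5176, -0.6726, 0.1918], [0.4924, 0.1580, -0.5612, -0.3470], [-0.3693, 0.7355, -0.1498, 0.4770], [0.3693, -0.3759, 0.2303, 0.6844], [-0.4924, -0.1580, 0.3965, -0.3832]], R = [[8.1240, 0.2462, 0.1231, -1.9695], [0.0000, 5.5623, -4.1404, -0.2724], [0.0000, 0.0000, 6.0697, -0.8049], [0.0000, 0.0000, 0.0000, 7.0285]]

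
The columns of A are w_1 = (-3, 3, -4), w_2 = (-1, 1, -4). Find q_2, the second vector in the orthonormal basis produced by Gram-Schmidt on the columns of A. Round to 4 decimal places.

q_2 = (0.4851, -0.4851, -0.7276)

q_1 = w_1/‖w_1‖ = (-3, 3, -4)/5.8310 = (-0.5145, 0.5145, -0.6860).
r_{12} = q_1·w_2 = 3.7730.
u_2 = w_2 − 3.7730·q_1 = (0.9412, -0.9412, -1.4118).
‖u_2‖ = 1.9403, so q_2 = (0.4851, -0.4851, -0.7276).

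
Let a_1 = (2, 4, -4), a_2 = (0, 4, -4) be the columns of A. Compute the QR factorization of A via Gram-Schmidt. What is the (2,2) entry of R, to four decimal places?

a_1 = (2, 4, -4); ‖a_1‖ = 6.0000, so e_1 = (0.3333, 0.6667, -0.6667).
e_1·a_2 = 0.3333·0 + 0.6667·4 + (-0.6667)·(-4) = 5.3333.
u_2 = a_2 − 5.3333·e_1 = (-1.7778, 0.4444, -0.4444).
r_{22} = ‖u_2‖ = 1.8856.

r_{22} = 1.8856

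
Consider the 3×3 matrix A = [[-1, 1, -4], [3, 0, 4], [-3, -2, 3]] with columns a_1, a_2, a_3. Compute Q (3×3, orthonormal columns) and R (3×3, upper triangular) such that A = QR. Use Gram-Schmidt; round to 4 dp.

Q = [[-0.2294, 0.6581, 0.7171], [0.6882, -0.4113, 0.5976], [-0.6882, -0.6307, 0.3586]], R = [[4.3589, 1.1471, 1.6059], [0.0000, 1.9194, -6.1696], [0.0000, 0.0000, 0.5976]]

e_1 = a_1/‖a_1‖ = (-1, 3, -3)/4.3589 = (-0.2294, 0.6882, -0.6882).
r_{12} = e_1·a_2 = 1.1471.
u_2 = a_2 − 1.1471·e_1 = (1.2632, -0.7895, -1.2105).
‖u_2‖ = 1.9194, so e_2 = (0.6581, -0.4113, -0.6307).
r_{13} = e_1·a_3 = 1.6059; r_{23} = e_2·a_3 = -6.1696.
u_3 = a_3 − 1.6059·e_1 + 6.1696·e_2 = (0.4286, 0.3571, 0.2143).
‖u_3‖ = 0.5976, so e_3 = (0.7171, 0.5976, 0.3586).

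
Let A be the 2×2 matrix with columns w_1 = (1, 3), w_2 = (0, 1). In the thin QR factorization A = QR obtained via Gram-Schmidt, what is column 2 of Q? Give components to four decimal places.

w_1 = (1, 3); ‖w_1‖ = 3.1623, so e_1 = (0.3162, 0.9487).
e_1·w_2 = 0.3162·0 + 0.9487·1 = 0.9487.
u_2 = w_2 − 0.9487·e_1 = (-0.3000, 0.1000).
‖u_2‖ = 0.3162, so e_2 = (-0.9487, 0.3162).

e_2 = (-0.9487, 0.3162)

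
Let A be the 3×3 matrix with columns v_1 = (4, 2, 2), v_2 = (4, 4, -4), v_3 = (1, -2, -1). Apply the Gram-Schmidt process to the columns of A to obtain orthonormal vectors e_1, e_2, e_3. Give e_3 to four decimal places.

v_1 = (4, 2, 2); ‖v_1‖ = 4.8990, so e_1 = (0.8165, 0.4082, 0.4082).
e_1·v_2 = 0.8165·4 + 0.4082·4 + 0.4082·(-4) = 3.2660.
u_2 = v_2 − 3.2660·e_1 = (1.3333, 2.6667, -5.3333).
‖u_2‖ = 6.1101, so e_2 = (0.2182, 0.4364, -0.8729).
e_1·v_3 = 0.8165·1 + 0.4082·(-2) + 0.4082·(-1) = -0.4082; e_2·v_3 = 0.2182·1 + 0.4364·(-2) + (-0.8729)·(-1) = 0.2182.
u_3 = v_3 + 0.4082·e_1 − 0.2182·e_2 = (1.2857, -1.9286, -0.6429).
‖u_3‖ = 2.4054, so e_3 = (0.5345, -0.8018, -0.2673).

e_3 = (0.5345, -0.8018, -0.2673)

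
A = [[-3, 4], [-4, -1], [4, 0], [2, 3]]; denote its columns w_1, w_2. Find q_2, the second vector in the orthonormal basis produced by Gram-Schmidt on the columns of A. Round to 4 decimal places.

w_1 = (-3, -4, 4, 2); ‖w_1‖ = 6.7082, so q_1 = (-0.4472, -0.5963, 0.5963, 0.2981).
q_1·w_2 = (-0.4472)·4 + (-0.5963)·(-1) + 0.5963·0 + 0.2981·3 = -0.2981.
u_2 = w_2 + 0.2981·q_1 = (3.8667, -1.1778, 0.1778, 3.0889).
‖u_2‖ = 5.0903, so q_2 = (0.7596, -0.2314, 0.0349, 0.6068).

q_2 = (0.7596, -0.2314, 0.0349, 0.6068)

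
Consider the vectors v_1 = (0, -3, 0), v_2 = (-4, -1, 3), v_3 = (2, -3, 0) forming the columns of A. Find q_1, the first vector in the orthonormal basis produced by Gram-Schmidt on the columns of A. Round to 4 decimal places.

v_1 = (0, -3, 0); ‖v_1‖ = 3.0000, so q_1 = (0.0000, -1.0000, 0.0000).

q_1 = (0.0000, -1.0000, 0.0000)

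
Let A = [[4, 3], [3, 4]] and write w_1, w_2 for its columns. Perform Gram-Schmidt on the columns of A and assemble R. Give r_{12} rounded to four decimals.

r_{12} = 4.8000

w_1 = (4, 3); ‖w_1‖ = 5.0000, so q_1 = (0.8000, 0.6000).
r_{12} = q_1·w_2 = 4.8000.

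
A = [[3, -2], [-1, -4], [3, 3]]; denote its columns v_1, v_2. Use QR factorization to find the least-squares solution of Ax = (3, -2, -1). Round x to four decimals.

x = (0.4761, -0.1494)

q_1 = v_1/‖v_1‖ = (3, -1, 3)/4.3589 = (0.6882, -0.2294, 0.6882).
r_{12} = q_1·v_2 = 1.6059.
u_2 = v_2 − 1.6059·q_1 = (-3.1053, -3.6316, 1.8947).
‖u_2‖ = 5.1401, so q_2 = (-0.6041, -0.7065, 0.3686).
Qᵀb = (1.8353, -0.7679).
Back-substitute: x_2 = -0.7679/5.1401 = -0.1494.
x_1 = (1.8353 − 1.6059·(-0.1494))/4.3589 = 0.4761.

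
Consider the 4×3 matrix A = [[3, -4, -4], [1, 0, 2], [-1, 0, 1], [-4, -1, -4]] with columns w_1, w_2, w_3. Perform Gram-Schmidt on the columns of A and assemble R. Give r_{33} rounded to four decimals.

r_{33} = 2.1288

w_1 = (3, 1, -1, -4); ‖w_1‖ = 5.1962, so e_1 = (0.5774, 0.1925, -0.1925, -0.7698).
e_1·w_2 = 0.5774·(-4) + 0.1925·0 + (-0.1925)·0 + (-0.7698)·(-1) = -1.5396.
u_2 = w_2 + 1.5396·e_1 = (-3.1111, 0.2963, -0.2963, -2.1852).
‖u_2‖ = 3.8249, so e_2 = (-0.8134, 0.0775, -0.0775, -0.5713).
e_1·w_3 = 0.5774·(-4) + 0.1925·2 + (-0.1925)·1 + (-0.7698)·(-4) = 0.9623; e_2·w_3 = (-0.8134)·(-4) + 0.0775·2 + (-0.0775)·1 + (-0.5713)·(-4) = 5.6163.
u_3 = w_3 − 0.9623·e_1 − 5.6163·e_2 = (0.0127, 1.3797, 1.6203, -0.0506).
r_{33} = ‖u_3‖ = 2.1288.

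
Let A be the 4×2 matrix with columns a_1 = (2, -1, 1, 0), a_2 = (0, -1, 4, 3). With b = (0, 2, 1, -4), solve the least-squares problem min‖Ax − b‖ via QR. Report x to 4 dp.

x = (0.1832, -0.4198)

a_1 = (2, -1, 1, 0); ‖a_1‖ = 2.4495, so q_1 = (0.8165, -0.4082, 0.4082, 0.0000).
q_1·a_2 = 0.8165·0 + (-0.4082)·(-1) + 0.4082·4 + 0.0000·3 = 2.0412.
u_2 = a_2 − 2.0412·q_1 = (-1.6667, -0.1667, 3.1667, 3.0000).
‖u_2‖ = 4.6726, so q_2 = (-0.3567, -0.0357, 0.6777, 0.6420).
Qᵀb = (-0.4082, -1.9618).
Back-substitute: x_2 = -1.9618/4.6726 = -0.4198.
x_1 = (-0.4082 − 2.0412·(-0.4198))/2.4495 = 0.1832.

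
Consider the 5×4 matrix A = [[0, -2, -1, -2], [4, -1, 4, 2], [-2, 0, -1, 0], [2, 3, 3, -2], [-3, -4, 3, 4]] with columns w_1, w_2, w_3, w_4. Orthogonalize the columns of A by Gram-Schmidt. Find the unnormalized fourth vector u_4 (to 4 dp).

u_4 = (-2.4174, 0.6586, -0.0527, -1.5689, -0.1326)

e_1 = w_1/‖w_1‖ = (0, 4, -2, 2, -3)/5.7446 = (0.0000, 0.6963, -0.3482, 0.3482, -0.5222).
r_{12} = e_1·w_2 = 2.4371.
u_2 = w_2 − 2.4371·e_1 = (-2.0000, -2.6970, 0.8485, 2.1515, -2.7273).
‖u_2‖ = 4.9052, so e_2 = (-0.4077, -0.5498, 0.1730, 0.4386, -0.5560).
r_{13} = e_1·w_3 = 2.6112; r_{23} = e_2·w_3 = -2.3167.
u_3 = w_3 − 2.6112·e_1 + 2.3167·e_2 = (-1.9446, 0.9081, 0.3098, 3.1071, 3.0756).
‖u_3‖ = 4.8800, so e_3 = (-0.3985, 0.1861, 0.0635, 0.6367, 0.6302).
r_{14} = e_1·w_4 = -1.3926; r_{24} = e_2·w_4 = -3.3854; r_{34} = e_3·w_4 = 2.4167.
u_4 = w_4 + 1.3926·e_1 + 3.3854·e_2 − 2.4167·e_3 = (-2.4174, 0.6586, -0.0527, -1.5689, -0.1326).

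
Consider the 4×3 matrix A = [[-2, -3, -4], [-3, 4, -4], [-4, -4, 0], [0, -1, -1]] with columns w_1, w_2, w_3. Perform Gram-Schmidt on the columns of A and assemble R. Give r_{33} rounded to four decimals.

w_1 = (-2, -3, -4, 0); ‖w_1‖ = 5.3852, so q_1 = (-0.3714, -0.5571, -0.7428, 0.0000).
q_1·w_2 = (-0.3714)·(-3) + (-0.5571)·4 + (-0.7428)·(-4) + 0.0000·(-1) = 1.8570.
u_2 = w_2 − 1.8570·q_1 = (-2.3103, 5.0345, -2.6207, -1.0000).
‖u_2‖ = 6.2090, so q_2 = (-0.3721, 0.8108, -0.4221, -0.1611).
q_1·w_3 = (-0.3714)·(-4) + (-0.5571)·(-4) + (-0.7428)·0 + 0.0000·(-1) = 3.7139; q_2·w_3 = (-0.3721)·(-4) + 0.8108·(-4) + (-0.4221)·0 + (-0.1611)·(-1) = -1.5939.
u_3 = w_3 − 3.7139·q_1 + 1.5939·q_2 = (-3.2138, -0.6386, 2.0859, -1.2567).
r_{33} = ‖u_3‖ = 4.0824.

r_{33} = 4.0824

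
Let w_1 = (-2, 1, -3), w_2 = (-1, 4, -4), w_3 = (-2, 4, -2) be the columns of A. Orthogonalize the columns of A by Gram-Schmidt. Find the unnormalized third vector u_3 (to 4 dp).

u_3 = (-1.2754, 0.7971, 1.1159)

w_1 = (-2, 1, -3); ‖w_1‖ = 3.7417, so e_1 = (-0.5345, 0.2673, -0.8018).
e_1·w_2 = (-0.5345)·(-1) + 0.2673·4 + (-0.8018)·(-4) = 4.8107.
u_2 = w_2 − 4.8107·e_1 = (1.5714, 2.7143, -0.1429).
‖u_2‖ = 3.1396, so e_2 = (0.5005, 0.8645, -0.0455).
e_1·w_3 = (-0.5345)·(-2) + 0.2673·4 + (-0.8018)·(-2) = 3.7417; e_2·w_3 = 0.5005·(-2) + 0.8645·4 + (-0.0455)·(-2) = 2.5481.
u_3 = w_3 − 3.7417·e_1 − 2.5481·e_2 = (-1.2754, 0.7971, 1.1159).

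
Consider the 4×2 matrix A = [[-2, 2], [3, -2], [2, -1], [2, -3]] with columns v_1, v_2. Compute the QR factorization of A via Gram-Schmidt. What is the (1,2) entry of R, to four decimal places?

r_{12} = -3.9279

v_1 = (-2, 3, 2, 2); ‖v_1‖ = 4.5826, so q_1 = (-0.4364, 0.6547, 0.4364, 0.4364).
r_{12} = q_1·v_2 = -3.9279.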